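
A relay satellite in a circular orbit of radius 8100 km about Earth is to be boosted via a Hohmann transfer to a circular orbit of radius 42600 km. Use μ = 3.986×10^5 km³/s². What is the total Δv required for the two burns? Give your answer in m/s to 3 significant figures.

Δv = 3410 m/s

Semi-major axis of the transfer orbit: a_t = (8100 + 42600)/2 = 25350 km.
At r₁ the circular-orbit speed is v₁ = √(μ/r₁) = 7.015 km/s.
On the transfer ellipse at r₁, v² = μ(2/r − 1/a) gives v_p = √[μ(2/r₁ − 1/a_t)] = 9.094 km/s.
First burn Δv₁ = |v_p − v₁| = 2.079 km/s.
Circular speed at r₂: v₂ = √(μ/r₂) = 3.059 km/s.
Transfer-orbit speed at r₂: v_a = √[μ(2/r₂ − 1/a_t)] = 1.729 km/s.
Second burn Δv₂ = |v₂ − v_a| = 1.330 km/s.
Δv = Δv₁ + Δv₂ = 2.079 + 1.330 = 3.409 km/s.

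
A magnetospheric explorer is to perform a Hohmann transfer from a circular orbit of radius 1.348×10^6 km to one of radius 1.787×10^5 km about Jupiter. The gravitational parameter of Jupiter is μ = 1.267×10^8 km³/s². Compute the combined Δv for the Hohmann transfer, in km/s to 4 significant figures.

Δv = 13.76 km/s

Transfer-ellipse semi-major axis a_t = (r₁ + r₂)/2 = (1.348×10^6 + 1.787×10^5)/2 = 7.6335×10^5 km.
Circular speed at r₁: v₁ = √(μ/r₁) = √(1.267×10^8/1.348×10^6) = 9.695 km/s.
On the transfer ellipse at r₁, vis-viva equation gives v_a = √[μ(2/r₁ − 1/a_t)] = 4.691 km/s.
First burn Δv₁ = |v_a − v₁| = 5.004 km/s.
Circular speed at r₂: v₂ = √(μ/r₂) = 26.627 km/s.
Transfer-orbit speed at r₂: v_p = √[μ(2/r₂ − 1/a_t)] = 35.384 km/s.
Second burn Δv₂ = |v₂ − v_p| = 8.757 km/s.
Δv = Δv₁ + Δv₂ = 5.004 + 8.757 = 13.76 km/s.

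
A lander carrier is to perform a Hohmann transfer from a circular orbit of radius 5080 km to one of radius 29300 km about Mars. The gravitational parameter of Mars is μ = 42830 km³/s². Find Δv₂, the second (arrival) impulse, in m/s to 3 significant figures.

The Hohmann ellipse has a_t = (r₁ + r₂)/2 = 17190 km.
Circular speed at r = 29300 km: v_c = √(μ/r) = 1.20904 km/s.
Transfer-orbit speed at the same r (vis-viva, a = a_t): v_t = √[μ(2/r − 1/a_t)] = 0.657255 km/s.
Δv₂ = |v_t − v_c| = |0.657255 − 1.20904| = 0.5518 km/s.

Δv₂ = 552 m/s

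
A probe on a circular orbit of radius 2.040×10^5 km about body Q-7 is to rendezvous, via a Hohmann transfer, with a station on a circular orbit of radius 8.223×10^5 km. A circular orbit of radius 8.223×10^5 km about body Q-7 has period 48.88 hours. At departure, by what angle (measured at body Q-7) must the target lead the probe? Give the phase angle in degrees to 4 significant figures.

φ = 91.27°

From Kepler's third law T² = 4π²r³/μ at r = 8.223×10^5 km, T = 48.88 hours = 48.88 × 3600 s = 1.75968×10^5 s: μ = 4π²r³/T² = 7.08897×10^8 km³/s².
Transfer-ellipse semi-major axis a_t = (r₁ + r₂)/2 = (2.040×10^5 + 8.223×10^5)/2 = 5.1315×10^5 km.
The half-period of the transfer ellipse is t = π√(a_t³/μ) = 43370 s.
Target angular speed ω₂ = √(μ/r₂³) = 3.571×10^-5 rad/s.
Angle swept by the target during transfer: ω₂·t = 1.5487 rad = 88.73°.
Arrival is 180° from departure on the ellipse, so φ = 180° − 88.73° = 91.27°.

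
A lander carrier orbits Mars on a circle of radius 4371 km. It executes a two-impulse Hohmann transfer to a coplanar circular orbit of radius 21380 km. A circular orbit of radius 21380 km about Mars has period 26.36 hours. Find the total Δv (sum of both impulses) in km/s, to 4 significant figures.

Δv = 1.494 km/s

From Kepler's third law T² = 4π²r³/μ at r = 21380 km, T = 26.36 hours = 26.36 × 3600 s = 94896 s: μ = 4π²r³/T² = 42843.7 km³/s².
The Hohmann ellipse has a_t = (r₁ + r₂)/2 = 12875.5 km.
At r₁ the circular-orbit speed is v₁ = √(μ/r₁) = 3.1308 km/s.
On the transfer ellipse at r₁, v² = μ(2/r − 1/a) gives v_p = √[μ(2/r₁ − 1/a_t)] = 4.0344 km/s.
First burn Δv₁ = |v_p − v₁| = 0.9036 km/s.
At r₂, v₂ = √(μ/r₂) = 1.4156 km/s.
Transfer-orbit speed at r₂: v_a = √[μ(2/r₂ − 1/a_t)] = 0.82480 km/s.
Second burn Δv₂ = |v₂ − v_a| = 0.5908 km/s.
Δv = Δv₁ + Δv₂ = 0.9036 + 0.5908 = 1.494 km/s.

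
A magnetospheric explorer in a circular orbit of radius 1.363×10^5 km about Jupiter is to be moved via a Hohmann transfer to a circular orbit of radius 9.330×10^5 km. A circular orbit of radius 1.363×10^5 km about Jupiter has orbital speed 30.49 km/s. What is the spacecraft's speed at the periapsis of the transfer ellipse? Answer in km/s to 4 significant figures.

From the circular-orbit relation v² = μ/r at r = 1.363×10^5 km: μ = v²r = (30.49)² × 1.363×10^5 = 1.26710×10^8 km³/s².
Transfer-ellipse semi-major axis a_t = (r₁ + r₂)/2 = (1.363×10^5 + 9.330×10^5)/2 = 5.3465×10^5 km.
At periapsis, r = 1.363×10^5 km.
Applying v² = μ(2/r − 1/a_t): v = 40.28 km/s.

v = 40.28 km/s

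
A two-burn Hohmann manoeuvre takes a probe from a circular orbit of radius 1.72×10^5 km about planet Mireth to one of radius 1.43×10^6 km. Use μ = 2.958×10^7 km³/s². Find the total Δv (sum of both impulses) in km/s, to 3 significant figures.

Δv = 6.85 km/s

Transfer-ellipse semi-major axis a_t = (r₁ + r₂)/2 = (1.720×10^5 + 1.430×10^6)/2 = 8.010×10^5 km.
At r₁ the circular-orbit speed is v₁ = √(μ/r₁) = 13.114 km/s.
Transfer-orbit speed at r₁ (v² = μ(2/r − 1/a)): v_p = √[μ(2/r₁ − 1/a_t)] = 17.522 km/s.
First burn Δv₁ = |v_p − v₁| = 4.408 km/s.
At r₂, v₂ = √(μ/r₂) = 4.54811 km/s.
Transfer-orbit speed at r₂: v_a = √[μ(2/r₂ − 1/a_t)] = 2.10756 km/s.
Second burn Δv₂ = |v₂ − v_a| = 2.441 km/s.
Total Δv = Δv₁ + Δv₂ = 6.849 km/s.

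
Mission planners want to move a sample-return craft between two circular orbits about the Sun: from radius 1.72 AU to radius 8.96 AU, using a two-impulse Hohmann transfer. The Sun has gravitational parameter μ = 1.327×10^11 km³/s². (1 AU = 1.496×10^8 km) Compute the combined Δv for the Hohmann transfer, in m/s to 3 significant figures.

In km: r₁ = 1.72 × 1.496×10^8 = 2.57312×10^8 km; r₂ = 8.96 × 1.496×10^8 = 1.340416×10^9 km.
The Hohmann ellipse has a_t = (r₁ + r₂)/2 = 7.98864×10^8 km.
Circular speed at r₁: v₁ = √(μ/r₁) = √(1.327×10^11/2.57312×10^8) = 22.709 km/s.
On the transfer ellipse at r₁, v² = μ(2/r − 1/a) gives v_p = √[μ(2/r₁ − 1/a_t)] = 29.416 km/s.
First burn Δv₁ = |v_p − v₁| = 6.707 km/s.
Circular speed at r₂: v₂ = √(μ/r₂) = 9.950 km/s.
Transfer-orbit speed at r₂: v_a = √[μ(2/r₂ − 1/a_t)] = 5.647 km/s.
Second burn Δv₂ = |v₂ − v_a| = 4.303 km/s.
Δv = Δv₁ + Δv₂ = 6.707 + 4.303 = 11.01 km/s.

Δv = 11000 m/s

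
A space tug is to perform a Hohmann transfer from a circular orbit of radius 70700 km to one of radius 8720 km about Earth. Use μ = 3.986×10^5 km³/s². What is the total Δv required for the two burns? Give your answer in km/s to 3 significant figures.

Transfer-ellipse semi-major axis a_t = (r₁ + r₂)/2 = (70700 + 8720)/2 = 39710 km.
At r₁ the circular-orbit speed is v₁ = √(μ/r₁) = 2.3744 km/s.
On the transfer ellipse at r₁, vis-viva gives v_a = √[μ(2/r₁ − 1/a_t)] = 1.1127 km/s.
First burn Δv₁ = |v_a − v₁| = 1.262 km/s.
At r₂, v₂ = √(μ/r₂) = 6.761 km/s.
Transfer-orbit speed at r₂: v_p = √[μ(2/r₂ − 1/a_t)] = 9.021 km/s.
Second burn Δv₂ = |v₂ − v_p| = 2.260 km/s.
Δv = Δv₁ + Δv₂ = 1.262 + 2.260 = 3.522 km/s.

Δv = 3.52 km/s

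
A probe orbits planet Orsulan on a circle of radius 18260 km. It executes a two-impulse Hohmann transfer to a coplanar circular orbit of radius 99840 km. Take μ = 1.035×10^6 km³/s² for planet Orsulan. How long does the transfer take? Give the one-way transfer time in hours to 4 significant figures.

t = 12.31 hours

Semi-major axis of the transfer orbit: a_t = (18260 + 99840)/2 = 59050 km.
Half the transfer-orbit period gives t = π√(a_t³/μ) = 44310 s.
Converting: 44310 s ÷ 3600 s/hour = 12.31 hours.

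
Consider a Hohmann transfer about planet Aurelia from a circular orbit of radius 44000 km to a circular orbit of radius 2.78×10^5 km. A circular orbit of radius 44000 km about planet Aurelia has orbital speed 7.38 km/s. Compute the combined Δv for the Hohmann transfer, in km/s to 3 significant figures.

From the circular-orbit relation v² = μ/r at r = 44000 km: μ = v²r = (7.38)² × 44000 = 2.39643×10^6 km³/s².
Semi-major axis of the transfer orbit: a_t = (44000 + 2.780×10^5)/2 = 1.610×10^5 km.
Circular speed at r₁: v₁ = √(μ/r₁) = √(2.39643×10^6/44000) = 7.380 km/s.
Transfer-orbit speed at r₁ (vis-viva equation): v_p = √[μ(2/r₁ − 1/a_t)] = 9.698 km/s.
First burn Δv₁ = |v_p − v₁| = 2.318 km/s.
At r₂, v₂ = √(μ/r₂) = 2.936 km/s.
Transfer-orbit speed at r₂: v_a = √[μ(2/r₂ − 1/a_t)] = 1.535 km/s.
Second burn Δv₂ = |v₂ − v_a| = 1.401 km/s.
Total Δv = Δv₁ + Δv₂ = 3.719 km/s.

Δv = 3.72 km/s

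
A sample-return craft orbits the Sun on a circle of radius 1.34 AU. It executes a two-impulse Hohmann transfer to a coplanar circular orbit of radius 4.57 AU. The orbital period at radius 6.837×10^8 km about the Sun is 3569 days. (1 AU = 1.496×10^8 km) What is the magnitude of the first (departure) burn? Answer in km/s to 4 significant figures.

Δv₁ = 6.267 km/s

From Kepler's third law T² = 4π²r³/μ at r = 6.837×10^8 km, T = 3569 days = 3569 × 86400 s = 3.083616×10^8 s: μ = 4π²r³/T² = 1.32689×10^11 km³/s².
In km: r₁ = 1.34 × 1.496×10^8 = 2.00464×10^8 km; r₂ = 4.57 × 1.496×10^8 = 6.83672×10^8 km.
The Hohmann ellipse has a_t = (r₁ + r₂)/2 = 4.42068×10^8 km.
Circular speed at r = 2.00464×10^8 km: v_c = √(μ/r) = 25.728 km/s.
Transfer-orbit speed at the same r (vis-viva, a = a_t): v_t = √[μ(2/r − 1/a_t)] = 31.995 km/s.
Δv₁ = |v_t − v_c| = |31.995 − 25.728| = 6.267 km/s.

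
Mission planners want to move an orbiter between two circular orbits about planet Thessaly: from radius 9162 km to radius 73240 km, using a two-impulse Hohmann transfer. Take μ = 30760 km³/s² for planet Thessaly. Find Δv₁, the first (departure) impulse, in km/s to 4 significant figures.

Transfer-ellipse semi-major axis a_t = (r₁ + r₂)/2 = (9162 + 73240)/2 = 41201 km.
On the circular orbit at r = 9162 km, v_c = √(μ/r) = 1.8323 km/s.
Vis-viva on the transfer ellipse at r = 9162 km gives v_t = √[μ(2/r − 1/a_t)] = 2.4430 km/s.
Δv₁ = |v_t − v_c| = |2.4430 − 1.8323| = 0.6107 km/s.

Δv₁ = 0.6107 km/s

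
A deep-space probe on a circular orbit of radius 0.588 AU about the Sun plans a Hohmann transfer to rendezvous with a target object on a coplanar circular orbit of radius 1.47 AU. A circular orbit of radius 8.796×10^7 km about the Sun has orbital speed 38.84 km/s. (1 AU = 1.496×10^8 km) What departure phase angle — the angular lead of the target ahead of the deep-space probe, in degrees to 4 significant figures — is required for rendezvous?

From the circular-orbit relation v² = μ/r at r = 8.796×10^7 km: μ = v²r = (38.84)² × 8.796×10^7 = 1.32692×10^11 km³/s².
In km: r₁ = 0.588 × 1.496×10^8 = 8.79648×10^7 km; r₂ = 1.47 × 1.496×10^8 = 2.19912×10^8 km.
Semi-major axis of the transfer orbit: a_t = (8.79648×10^7 + 2.19912×10^8)/2 = 1.539384×10^8 km.
The half-period of the transfer ellipse is t = π√(a_t³/μ) = 1.647×10^7 s.
The target's mean motion on its circular orbit is ω₂ = √(μ/r₂³) = 1.117×10^-7 rad/s.
Angle swept by the target during transfer: ω₂·t = 1.840 rad = 105.42°.
The deep-space probe traverses 180° on the transfer ellipse, so the target must lead by 180° − 105.42° = 74.58°.

φ = 74.58°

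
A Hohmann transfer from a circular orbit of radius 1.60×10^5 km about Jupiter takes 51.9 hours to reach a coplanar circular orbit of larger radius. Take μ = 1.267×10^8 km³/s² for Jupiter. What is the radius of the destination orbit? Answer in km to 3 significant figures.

Transfer time t = 51.9 hours = 1.8684×10^5 s, and t = π√(a_t³/μ).
So a_t = (μ t²/π²)^(1/3) = (1.267×10^8 × (1.8684×10^5)² / π²)^(1/3) = 7.6525×10^5 km.
Since a_t = (r₁ + r₂)/2, r₂ = 2a_t − r₁ = 2×7.6525×10^5 − 1.600×10^5 = 1.3705×10^6 km.

r₂ = 1.37×10^6 km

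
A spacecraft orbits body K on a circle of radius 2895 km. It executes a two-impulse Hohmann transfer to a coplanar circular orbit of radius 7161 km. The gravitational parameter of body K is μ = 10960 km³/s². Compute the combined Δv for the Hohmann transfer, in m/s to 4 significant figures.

Δv = 674.7 m/s

Semi-major axis of the transfer orbit: a_t = (2895 + 7161)/2 = 5028 km.
Circular speed at r₁: v₁ = √(μ/r₁) = √(10960/2895) = 1.9457 km/s.
Transfer-orbit speed at r₁ (vis-viva equation): v_p = √[μ(2/r₁ − 1/a_t)] = 2.3220 km/s.
First burn Δv₁ = |v_p − v₁| = 0.3763 km/s.
Circular speed at r₂: v₂ = √(μ/r₂) = 1.2371 km/s.
Transfer-orbit speed at r₂: v_a = √[μ(2/r₂ − 1/a_t)] = 0.93874 km/s.
Second burn Δv₂ = |v₂ − v_a| = 0.2984 km/s.
Δv = Δv₁ + Δv₂ = 0.3763 + 0.2984 = 0.6747 km/s.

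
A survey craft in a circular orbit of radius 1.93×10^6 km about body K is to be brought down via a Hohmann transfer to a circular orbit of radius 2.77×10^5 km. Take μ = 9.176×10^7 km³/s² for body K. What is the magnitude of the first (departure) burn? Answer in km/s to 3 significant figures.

Δv₁ = 3.44 km/s

The Hohmann ellipse has a_t = (r₁ + r₂)/2 = 1.1035×10^6 km.
On the circular orbit at r = 1.930×10^6 km, v_c = √(μ/r) = 6.8952 km/s.
Vis-viva on the transfer ellipse at r = 1.930×10^6 km gives v_t = √[μ(2/r − 1/a_t)] = 3.4546 km/s.
Δv₁ = |v_t − v_c| = |3.4546 − 6.8952| = 3.441 km/s.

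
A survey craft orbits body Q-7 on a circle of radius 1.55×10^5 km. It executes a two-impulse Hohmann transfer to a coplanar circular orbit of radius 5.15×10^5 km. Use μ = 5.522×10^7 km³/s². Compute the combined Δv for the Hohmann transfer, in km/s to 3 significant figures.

Δv = 7.84 km/s

The Hohmann ellipse has a_t = (r₁ + r₂)/2 = 3.350×10^5 km.
Circular speed at r₁: v₁ = √(μ/r₁) = √(5.522×10^7/1.550×10^5) = 18.875 km/s.
Transfer-orbit speed at r₁ (v² = μ(2/r − 1/a)): v_p = √[μ(2/r₁ − 1/a_t)] = 23.403 km/s.
First burn Δv₁ = |v_p − v₁| = 4.528 km/s.
Circular speed at r₂: v₂ = √(μ/r₂) = 10.3549 km/s.
Transfer-orbit speed at r₂: v_a = √[μ(2/r₂ − 1/a_t)] = 7.04349 km/s.
Second burn Δv₂ = |v₂ − v_a| = 3.311 km/s.
Total Δv = Δv₁ + Δv₂ = 7.839 km/s.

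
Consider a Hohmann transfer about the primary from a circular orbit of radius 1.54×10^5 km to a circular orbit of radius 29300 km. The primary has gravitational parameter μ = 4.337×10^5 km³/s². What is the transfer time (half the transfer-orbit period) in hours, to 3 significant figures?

Semi-major axis of the transfer orbit: a_t = (1.540×10^5 + 29300)/2 = 91650 km.
Transfer time t = π√(a_t³/μ) = π√((91650)³ / 4.337×10^5) = 1.324×10^5 s.
Converting: 1.324×10^5 s ÷ 3600 s/hour = 36.8 hours.

t = 36.8 hours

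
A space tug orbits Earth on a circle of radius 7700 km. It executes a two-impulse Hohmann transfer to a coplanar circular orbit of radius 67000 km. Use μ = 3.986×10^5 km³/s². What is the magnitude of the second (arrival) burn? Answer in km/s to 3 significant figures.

Transfer-ellipse semi-major axis a_t = (r₁ + r₂)/2 = (7700 + 67000)/2 = 37350 km.
On the circular orbit at r = 67000 km, v_c = √(μ/r) = 2.439 km/s.
Vis-viva on the transfer ellipse at r = 67000 km gives v_t = √[μ(2/r − 1/a_t)] = 1.107 km/s.
Δv₂ = |v_t − v_c| = |1.107 − 2.439| = 1.332 km/s.

Δv₂ = 1.33 km/s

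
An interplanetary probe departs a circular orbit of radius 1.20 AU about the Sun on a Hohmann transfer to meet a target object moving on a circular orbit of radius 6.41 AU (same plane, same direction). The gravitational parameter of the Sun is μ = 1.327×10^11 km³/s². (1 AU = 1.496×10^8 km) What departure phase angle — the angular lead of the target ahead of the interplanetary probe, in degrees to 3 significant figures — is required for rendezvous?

φ = 97.7°

In km: r₁ = 1.20 × 1.496×10^8 = 1.7952×10^8 km; r₂ = 6.41 × 1.496×10^8 = 9.58936×10^8 km.
Transfer-ellipse semi-major axis a_t = (r₁ + r₂)/2 = (1.7952×10^8 + 9.58936×10^8)/2 = 5.69228×10^8 km.
Transfer time t = π√(a_t³/μ) = 1.171×10^8 s.
The target's mean motion on its circular orbit is ω₂ = √(μ/r₂³) = 1.227×10^-8 rad/s.
Angle swept by the target during transfer: ω₂·t = 1.4368 rad = 82.32°.
Arrival is 180° from departure on the ellipse, so φ = 180° − 82.32° = 97.7°.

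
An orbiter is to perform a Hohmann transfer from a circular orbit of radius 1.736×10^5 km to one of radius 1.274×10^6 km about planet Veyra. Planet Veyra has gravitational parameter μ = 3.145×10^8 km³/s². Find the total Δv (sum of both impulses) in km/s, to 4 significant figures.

Δv = 21.92 km/s

The Hohmann ellipse has a_t = (r₁ + r₂)/2 = 7.238×10^5 km.
At r₁ the circular-orbit speed is v₁ = √(μ/r₁) = 42.563 km/s.
Transfer-orbit speed at r₁ (vis-viva): v_p = √[μ(2/r₁ − 1/a_t)] = 56.469 km/s.
First burn Δv₁ = |v_p − v₁| = 13.906 km/s.
At r₂, v₂ = √(μ/r₂) = 15.7118 km/s.
Transfer-orbit speed at r₂: v_a = √[μ(2/r₂ − 1/a_t)] = 7.69469 km/s.
Second burn Δv₂ = |v₂ − v_a| = 8.0171 km/s.
Δv = Δv₁ + Δv₂ = 13.906 + 8.0171 = 21.92 km/s.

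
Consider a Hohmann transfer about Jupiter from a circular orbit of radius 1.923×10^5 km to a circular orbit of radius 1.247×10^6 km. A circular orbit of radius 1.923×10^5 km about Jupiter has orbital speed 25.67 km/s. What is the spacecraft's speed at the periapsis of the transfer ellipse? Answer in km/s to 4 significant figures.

v = 33.79 km/s

From the circular-orbit relation v² = μ/r at r = 1.923×10^5 km: μ = v²r = (25.67)² × 1.923×10^5 = 1.26716×10^8 km³/s².
Transfer-ellipse semi-major axis a_t = (r₁ + r₂)/2 = (1.923×10^5 + 1.247×10^6)/2 = 7.1965×10^5 km.
At periapsis, r = 1.923×10^5 km.
From the vis-viva equation, v = √[μ(2/r − 1/a_t)] = 33.79 km/s.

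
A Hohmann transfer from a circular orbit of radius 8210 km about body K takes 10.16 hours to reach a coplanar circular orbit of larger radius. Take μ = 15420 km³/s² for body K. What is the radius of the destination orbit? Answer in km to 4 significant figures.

r₂ = 17360 km

Transfer time t = 10.16 hours = 36576 s, and t = π√(a_t³/μ).
So a_t = (μ t²/π²)^(1/3) = (15420 × (36576)² / π²)^(1/3) = 12786 km.
Since a_t = (r₁ + r₂)/2, r₂ = 2a_t − r₁ = 2×12786 − 8210 = 17362 km.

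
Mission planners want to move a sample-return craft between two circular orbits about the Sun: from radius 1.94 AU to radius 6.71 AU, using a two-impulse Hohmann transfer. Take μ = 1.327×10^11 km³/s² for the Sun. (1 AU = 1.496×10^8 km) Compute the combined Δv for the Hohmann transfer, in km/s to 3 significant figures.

In km: r₁ = 1.94 × 1.496×10^8 = 2.90224×10^8 km; r₂ = 6.71 × 1.496×10^8 = 1.003816×10^9 km.
Transfer-ellipse semi-major axis a_t = (r₁ + r₂)/2 = (2.90224×10^8 + 1.003816×10^9)/2 = 6.4702×10^8 km.
At r₁ the circular-orbit speed is v₁ = √(μ/r₁) = 21.383 km/s.
Transfer-orbit speed at r₁ (vis-viva): v_p = √[μ(2/r₁ − 1/a_t)] = 26.634 km/s.
First burn Δv₁ = |v_p − v₁| = 5.251 km/s.
Circular speed at r₂: v₂ = √(μ/r₂) = 11.4976 km/s.
Transfer-orbit speed at r₂: v_a = √[μ(2/r₂ − 1/a_t)] = 7.70045 km/s.
Second burn Δv₂ = |v₂ − v_a| = 3.797 km/s.
Δv = Δv₁ + Δv₂ = 5.251 + 3.797 = 9.048 km/s.

Δv = 9.05 km/s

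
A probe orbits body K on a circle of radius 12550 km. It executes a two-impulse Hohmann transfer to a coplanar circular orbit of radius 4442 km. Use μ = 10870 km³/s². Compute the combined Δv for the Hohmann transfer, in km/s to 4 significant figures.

Δv = 0.5947 km/s

Transfer-ellipse semi-major axis a_t = (r₁ + r₂)/2 = (12550 + 4442)/2 = 8496 km.
At r₁ the circular-orbit speed is v₁ = √(μ/r₁) = 0.930664 km/s.
Transfer-orbit speed at r₁ (vis-viva): v_a = √[μ(2/r₁ − 1/a_t)] = 0.672938 km/s.
First burn Δv₁ = |v_a − v₁| = 0.25773 km/s.
At r₂, v₂ = √(μ/r₂) = 1.56432 km/s.
Transfer-orbit speed at r₂: v_p = √[μ(2/r₂ − 1/a_t)] = 1.90125 km/s.
Second burn Δv₂ = |v₂ − v_p| = 0.33693 km/s.
Δv = Δv₁ + Δv₂ = 0.25773 + 0.33693 = 0.5947 km/s.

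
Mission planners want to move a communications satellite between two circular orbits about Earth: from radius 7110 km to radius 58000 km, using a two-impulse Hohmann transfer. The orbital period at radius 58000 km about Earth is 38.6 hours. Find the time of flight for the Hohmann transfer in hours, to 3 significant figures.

t = 8.12 hours

From Kepler's third law T² = 4π²r³/μ at r = 58000 km, T = 38.6 hours = 38.6 × 3600 s = 1.3896×10^5 s: μ = 4π²r³/T² = 3.98900×10^5 km³/s².
The Hohmann ellipse has a_t = (r₁ + r₂)/2 = 32555 km.
Transfer time t = π√(a_t³/μ) = π√((32555)³ / 3.98900×10^5) = 29220 s.
Converting: 29220 s ÷ 3600 s/hour = 8.12 hours.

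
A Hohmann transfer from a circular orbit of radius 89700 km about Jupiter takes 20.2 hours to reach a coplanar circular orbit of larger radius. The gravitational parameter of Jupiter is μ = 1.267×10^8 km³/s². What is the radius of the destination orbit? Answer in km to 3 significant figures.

r₂ = 7.26×10^5 km

Transfer time t = 20.2 hours = 72720 s, and t = π√(a_t³/μ).
So a_t = (μ t²/π²)^(1/3) = (1.267×10^8 × (72720)² / π²)^(1/3) = 4.0794×10^5 km.
Since a_t = (r₁ + r₂)/2, r₂ = 2a_t − r₁ = 2×4.0794×10^5 − 89700 = 7.2618×10^5 km.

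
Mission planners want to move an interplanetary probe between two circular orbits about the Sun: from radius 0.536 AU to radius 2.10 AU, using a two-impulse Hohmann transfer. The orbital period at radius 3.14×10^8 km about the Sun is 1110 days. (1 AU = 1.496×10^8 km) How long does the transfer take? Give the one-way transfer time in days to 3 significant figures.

From Kepler's third law T² = 4π²r³/μ at r = 3.14×10^8 km, T = 1110 days = 1110 × 86400 s = 9.5904×10^7 s: μ = 4π²r³/T² = 1.32885×10^11 km³/s².
In km: r₁ = 0.536 × 1.496×10^8 = 8.01856×10^7 km; r₂ = 2.10 × 1.496×10^8 = 3.1416×10^8 km.
The Hohmann ellipse has a_t = (r₁ + r₂)/2 = 1.971728×10^8 km.
By Kepler's third law the transfer-orbit period is T = 2π√(a_t³/μ), so t = T/2 = 2.386×10^7 s.
Converting: 2.386×10^7 s ÷ 86400 s/day = 276 days.

t = 276 days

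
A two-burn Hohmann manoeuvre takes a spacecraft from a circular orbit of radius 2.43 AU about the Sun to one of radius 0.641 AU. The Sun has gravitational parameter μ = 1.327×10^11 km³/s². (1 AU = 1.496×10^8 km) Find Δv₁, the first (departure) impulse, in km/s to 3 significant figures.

Δv₁ = 6.76 km/s

In km: r₁ = 2.43 × 1.496×10^8 = 3.63528×10^8 km; r₂ = 0.641 × 1.496×10^8 = 9.58936×10^7 km.
The Hohmann ellipse has a_t = (r₁ + r₂)/2 = 2.297108×10^8 km.
Circular speed at r = 3.63528×10^8 km: v_c = √(μ/r) = 19.10586 km/s.
Transfer-orbit speed at the same r (vis-viva, a = a_t): v_t = √[μ(2/r − 1/a_t)] = 12.34442 km/s.
Δv₁ = |v_t − v_c| = |12.34442 − 19.10586| = 6.761 km/s.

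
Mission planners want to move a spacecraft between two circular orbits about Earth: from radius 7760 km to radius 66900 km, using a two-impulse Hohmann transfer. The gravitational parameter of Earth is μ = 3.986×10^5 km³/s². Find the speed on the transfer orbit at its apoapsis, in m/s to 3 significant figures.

The Hohmann ellipse has a_t = (r₁ + r₂)/2 = 37330 km.
The apoapsis of the transfer ellipse is at r = 66900 km.
From the vis-viva equation, v = √[μ(2/r − 1/a_t)] = 1.113 km/s.

v = 1110 m/s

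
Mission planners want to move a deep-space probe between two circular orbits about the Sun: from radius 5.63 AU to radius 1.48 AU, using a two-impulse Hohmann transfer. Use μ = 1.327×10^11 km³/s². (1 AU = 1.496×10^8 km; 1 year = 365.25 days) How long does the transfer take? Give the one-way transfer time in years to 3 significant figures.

In km: r₁ = 5.63 × 1.496×10^8 = 8.42248×10^8 km; r₂ = 1.48 × 1.496×10^8 = 2.21408×10^8 km.
Transfer-ellipse semi-major axis a_t = (r₁ + r₂)/2 = (8.42248×10^8 + 2.21408×10^8)/2 = 5.31828×10^8 km.
By Kepler's third law the transfer-orbit period is T = 2π√(a_t³/μ), so t = T/2 = 1.058×10^8 s.
Converting: 1.058×10^8 s ÷ 3.15576×10^7 s/year (365.25 × 86400) = 3.35 years.

t = 3.35 years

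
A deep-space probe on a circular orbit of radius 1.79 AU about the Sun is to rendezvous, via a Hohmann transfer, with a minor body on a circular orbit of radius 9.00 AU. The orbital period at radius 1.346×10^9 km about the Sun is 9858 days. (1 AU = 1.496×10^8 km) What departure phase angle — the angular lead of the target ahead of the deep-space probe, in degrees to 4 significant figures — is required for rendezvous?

From Kepler's third law T² = 4π²r³/μ at r = 1.346×10^9 km, T = 9858 days = 9858 × 86400 s = 8.517312×10^8 s: μ = 4π²r³/T² = 1.32706×10^11 km³/s².
In km: r₁ = 1.79 × 1.496×10^8 = 2.67784×10^8 km; r₂ = 9.00 × 1.496×10^8 = 1.3464×10^9 km.
The Hohmann ellipse has a_t = (r₁ + r₂)/2 = 8.07092×10^8 km.
The half-period of the transfer ellipse is t = π√(a_t³/μ) = 1.977×10^8 s.
The target's mean motion on its circular orbit is ω₂ = √(μ/r₂³) = 7.374×10^-9 rad/s.
Angle swept by the target during transfer: ω₂·t = 1.458 rad = 83.54°.
Arrival is 180° from departure on the ellipse, so φ = 180° − 83.54° = 96.46°.

φ = 96.46°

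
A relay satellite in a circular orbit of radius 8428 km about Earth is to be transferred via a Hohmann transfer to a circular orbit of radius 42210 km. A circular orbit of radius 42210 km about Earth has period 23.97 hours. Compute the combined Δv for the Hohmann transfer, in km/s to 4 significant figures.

Δv = 3.303 km/s

From Kepler's third law T² = 4π²r³/μ at r = 42210 km, T = 23.97 hours = 23.97 × 3600 s = 86292 s: μ = 4π²r³/T² = 3.98717×10^5 km³/s².
Transfer-ellipse semi-major axis a_t = (r₁ + r₂)/2 = (8428 + 42210)/2 = 25319 km.
Circular speed at r₁: v₁ = √(μ/r₁) = √(3.98717×10^5/8428) = 6.878 km/s.
On the transfer ellipse at r₁, v² = μ(2/r − 1/a) gives v_p = √[μ(2/r₁ − 1/a_t)] = 8.881 km/s.
First burn Δv₁ = |v_p − v₁| = 2.003 km/s.
At r₂, v₂ = √(μ/r₂) = 3.073 km/s.
Transfer-orbit speed at r₂: v_a = √[μ(2/r₂ − 1/a_t)] = 1.773 km/s.
Second burn Δv₂ = |v₂ − v_a| = 1.300 km/s.
Δv = Δv₁ + Δv₂ = 2.003 + 1.300 = 3.303 km/s.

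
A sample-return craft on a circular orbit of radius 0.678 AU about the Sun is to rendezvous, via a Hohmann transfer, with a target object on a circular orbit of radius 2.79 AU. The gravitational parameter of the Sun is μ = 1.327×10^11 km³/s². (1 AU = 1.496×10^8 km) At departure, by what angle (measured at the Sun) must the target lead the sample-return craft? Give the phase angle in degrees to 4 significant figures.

In km: r₁ = 0.678 × 1.496×10^8 = 1.014288×10^8 km; r₂ = 2.79 × 1.496×10^8 = 4.17384×10^8 km.
The Hohmann ellipse has a_t = (r₁ + r₂)/2 = 2.594064×10^8 km.
Transfer time t = π√(a_t³/μ) = 3.60318×10^7 s.
Target angular speed ω₂ = √(μ/r₂³) = 4.27201×10^-8 rad/s.
Angle swept by the target during transfer: ω₂·t = 1.53928 rad = 88.19°.
Arrival is 180° from departure on the ellipse, so φ = 180° − 88.19° = 91.81°.

φ = 91.81°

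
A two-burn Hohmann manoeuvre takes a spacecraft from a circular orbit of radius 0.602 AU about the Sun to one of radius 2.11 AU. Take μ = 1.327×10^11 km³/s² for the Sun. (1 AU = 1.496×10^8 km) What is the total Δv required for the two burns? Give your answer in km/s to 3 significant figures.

In km: r₁ = 0.602 × 1.496×10^8 = 9.00592×10^7 km; r₂ = 2.11 × 1.496×10^8 = 3.15656×10^8 km.
Transfer-ellipse semi-major axis a_t = (r₁ + r₂)/2 = (9.00592×10^7 + 3.15656×10^8)/2 = 2.028576×10^8 km.
At r₁ the circular-orbit speed is v₁ = √(μ/r₁) = 38.386 km/s.
On the transfer ellipse at r₁, vis-viva equation gives v_p = √[μ(2/r₁ − 1/a_t)] = 47.883 km/s.
First burn Δv₁ = |v_p − v₁| = 9.497 km/s.
At r₂, v₂ = √(μ/r₂) = 20.5035 km/s.
Transfer-orbit speed at r₂: v_a = √[μ(2/r₂ − 1/a_t)] = 13.6615 km/s.
Second burn Δv₂ = |v₂ − v_a| = 6.842 km/s.
Total Δv = Δv₁ + Δv₂ = 16.34 km/s.

Δv = 16.3 km/s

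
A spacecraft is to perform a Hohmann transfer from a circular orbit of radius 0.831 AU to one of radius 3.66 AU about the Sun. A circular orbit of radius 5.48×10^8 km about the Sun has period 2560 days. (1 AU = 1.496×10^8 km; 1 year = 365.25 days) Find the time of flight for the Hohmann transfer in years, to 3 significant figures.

t = 1.68 years

From Kepler's third law T² = 4π²r³/μ at r = 5.48×10^8 km, T = 2560 days = 2560 × 86400 s = 2.21184×10^8 s: μ = 4π²r³/T² = 1.32799×10^11 km³/s².
In km: r₁ = 0.831 × 1.496×10^8 = 1.243176×10^8 km; r₂ = 3.66 × 1.496×10^8 = 5.47536×10^8 km.
Semi-major axis of the transfer orbit: a_t = (1.243176×10^8 + 5.47536×10^8)/2 = 3.359268×10^8 km.
Half the transfer-orbit period gives t = π√(a_t³/μ) = 5.308×10^7 s.
Converting: 5.308×10^7 s ÷ 3.15576×10^7 s/year (365.25 × 86400) = 1.68 years.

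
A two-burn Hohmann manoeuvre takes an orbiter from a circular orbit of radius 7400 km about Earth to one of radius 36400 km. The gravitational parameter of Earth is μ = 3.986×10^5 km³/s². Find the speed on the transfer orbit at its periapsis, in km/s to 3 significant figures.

v = 9.46 km/s

Semi-major axis of the transfer orbit: a_t = (7400 + 36400)/2 = 21900 km.
At periapsis, r = 7400 km.
Applying v² = μ(2/r − 1/a_t): v = 9.462 km/s.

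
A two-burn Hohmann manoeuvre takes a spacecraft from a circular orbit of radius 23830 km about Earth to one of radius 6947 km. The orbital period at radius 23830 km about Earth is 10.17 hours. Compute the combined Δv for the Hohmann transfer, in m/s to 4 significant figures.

Δv = 3193 m/s

From Kepler's third law T² = 4π²r³/μ at r = 23830 km, T = 10.17 hours = 10.17 × 3600 s = 36612 s: μ = 4π²r³/T² = 3.98552×10^5 km³/s².
Semi-major axis of the transfer orbit: a_t = (23830 + 6947)/2 = 15388.5 km.
At r₁ the circular-orbit speed is v₁ = √(μ/r₁) = 4.090 km/s.
Transfer-orbit speed at r₁ (v² = μ(2/r − 1/a)): v_a = √[μ(2/r₁ − 1/a_t)] = 2.748 km/s.
First burn Δv₁ = |v_a − v₁| = 1.342 km/s.
Circular speed at r₂: v₂ = √(μ/r₂) = 7.5743 km/s.
Transfer-orbit speed at r₂: v_p = √[μ(2/r₂ − 1/a_t)] = 9.4256 km/s.
Second burn Δv₂ = |v₂ − v_p| = 1.851 km/s.
Δv = Δv₁ + Δv₂ = 1.342 + 1.851 = 3.193 km/s.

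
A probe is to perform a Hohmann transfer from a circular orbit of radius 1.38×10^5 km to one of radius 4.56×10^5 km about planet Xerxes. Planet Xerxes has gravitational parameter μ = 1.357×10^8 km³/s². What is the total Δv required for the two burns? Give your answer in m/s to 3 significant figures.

The Hohmann ellipse has a_t = (r₁ + r₂)/2 = 2.970×10^5 km.
At r₁ the circular-orbit speed is v₁ = √(μ/r₁) = 31.358 km/s.
On the transfer ellipse at r₁, vis-viva equation gives v_p = √[μ(2/r₁ − 1/a_t)] = 38.856 km/s.
First burn Δv₁ = |v_p − v₁| = 7.498 km/s.
Circular speed at r₂: v₂ = √(μ/r₂) = 17.251 km/s.
Transfer-orbit speed at r₂: v_a = √[μ(2/r₂ − 1/a_t)] = 11.759 km/s.
Second burn Δv₂ = |v₂ − v_a| = 5.492 km/s.
Total Δv = Δv₁ + Δv₂ = 12.99 km/s.

Δv = 13000 m/s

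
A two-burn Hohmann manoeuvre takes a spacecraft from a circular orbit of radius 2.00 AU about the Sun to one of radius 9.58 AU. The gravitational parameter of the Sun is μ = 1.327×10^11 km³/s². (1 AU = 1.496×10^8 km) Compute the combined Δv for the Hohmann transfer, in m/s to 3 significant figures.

In km: r₁ = 2.00 × 1.496×10^8 = 2.992×10^8 km; r₂ = 9.58 × 1.496×10^8 = 1.433168×10^9 km.
The Hohmann ellipse has a_t = (r₁ + r₂)/2 = 8.66184×10^8 km.
Circular speed at r₁: v₁ = √(μ/r₁) = √(1.327×10^11/2.992×10^8) = 21.06 km/s.
Transfer-orbit speed at r₁ (vis-viva): v_p = √[μ(2/r₁ − 1/a_t)] = 27.09 km/s.
First burn Δv₁ = |v_p − v₁| = 6.030 km/s.
Circular speed at r₂: v₂ = √(μ/r₂) = 9.622 km/s.
Transfer-orbit speed at r₂: v_a = √[μ(2/r₂ − 1/a_t)] = 5.655 km/s.
Second burn Δv₂ = |v₂ − v_a| = 3.967 km/s.
Δv = Δv₁ + Δv₂ = 6.030 + 3.967 = 9.997 km/s.

Δv = 10000 m/s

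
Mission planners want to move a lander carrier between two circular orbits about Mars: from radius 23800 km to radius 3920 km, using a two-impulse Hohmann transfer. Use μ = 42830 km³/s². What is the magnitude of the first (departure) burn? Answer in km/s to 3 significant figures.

Δv₁ = 0.628 km/s

Semi-major axis of the transfer orbit: a_t = (23800 + 3920)/2 = 13860 km.
On the circular orbit at r = 23800 km, v_c = √(μ/r) = 1.3415 km/s.
Transfer-orbit speed at the same r (vis-viva, a = a_t): v_t = √[μ(2/r − 1/a_t)] = 0.71342 km/s.
Δv₁ = |v_t − v_c| = |0.71342 − 1.3415| = 0.6281 km/s.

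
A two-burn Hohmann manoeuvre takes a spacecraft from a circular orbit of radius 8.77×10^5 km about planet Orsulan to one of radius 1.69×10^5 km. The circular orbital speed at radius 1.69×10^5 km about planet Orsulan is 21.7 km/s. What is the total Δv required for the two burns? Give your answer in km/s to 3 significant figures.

Δv = 10.5 km/s

From the circular-orbit relation v² = μ/r at r = 1.69×10^5 km: μ = v²r = (21.7)² × 1.69×10^5 = 7.95804×10^7 km³/s².
The Hohmann ellipse has a_t = (r₁ + r₂)/2 = 5.230×10^5 km.
At r₁ the circular-orbit speed is v₁ = √(μ/r₁) = 9.526 km/s.
On the transfer ellipse at r₁, v² = μ(2/r − 1/a) gives v_a = √[μ(2/r₁ − 1/a_t)] = 5.415 km/s.
First burn Δv₁ = |v_a − v₁| = 4.111 km/s.
At r₂, v₂ = √(μ/r₂) = 21.70 km/s.
Transfer-orbit speed at r₂: v_p = √[μ(2/r₂ − 1/a_t)] = 28.10 km/s.
Second burn Δv₂ = |v₂ − v_p| = 6.400 km/s.
Total Δv = Δv₁ + Δv₂ = 10.51 km/s.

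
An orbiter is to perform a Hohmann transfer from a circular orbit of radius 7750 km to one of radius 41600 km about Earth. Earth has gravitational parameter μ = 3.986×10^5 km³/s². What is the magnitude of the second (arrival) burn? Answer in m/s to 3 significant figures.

The Hohmann ellipse has a_t = (r₁ + r₂)/2 = 24675 km.
Circular speed at r = 41600 km: v_c = √(μ/r) = 3.0954 km/s.
Transfer-orbit speed at the same r (vis-viva, a = a_t): v_t = √[μ(2/r − 1/a_t)] = 1.7348 km/s.
Δv₂ = |v_t − v_c| = |1.7348 − 3.0954| = 1.361 km/s.

Δv₂ = 1360 m/s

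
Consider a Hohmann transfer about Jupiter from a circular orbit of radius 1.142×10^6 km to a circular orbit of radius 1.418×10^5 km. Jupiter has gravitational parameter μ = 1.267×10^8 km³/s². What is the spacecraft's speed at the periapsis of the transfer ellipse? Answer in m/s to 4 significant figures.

v = 39870 m/s

Transfer-ellipse semi-major axis a_t = (r₁ + r₂)/2 = (1.142×10^6 + 1.418×10^5)/2 = 6.419×10^5 km.
At periapsis, r = 1.418×10^5 km.
Vis-viva: v = √[μ(2/r − 1/a_t)] = √[1.267×10^8 × (2/1.418×10^5 − 1/6.419×10^5)] = 39.87 km/s.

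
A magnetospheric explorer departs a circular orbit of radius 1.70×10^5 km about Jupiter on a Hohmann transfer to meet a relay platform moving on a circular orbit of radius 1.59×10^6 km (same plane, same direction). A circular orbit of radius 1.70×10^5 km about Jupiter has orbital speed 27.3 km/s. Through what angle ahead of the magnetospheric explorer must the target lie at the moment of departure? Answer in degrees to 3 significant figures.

From the circular-orbit relation v² = μ/r at r = 1.70×10^5 km: μ = v²r = (27.3)² × 1.70×10^5 = 1.26699×10^8 km³/s².
Semi-major axis of the transfer orbit: a_t = (1.700×10^5 + 1.590×10^6)/2 = 8.800×10^5 km.
The half-period of the transfer ellipse is t = π√(a_t³/μ) = 2.304×10^5 s.
Target angular speed ω₂ = √(μ/r₂³) = 5.614×10^-6 rad/s.
Angle swept by the target during transfer: ω₂·t = 1.2935 rad = 74.11°.
Arrival is 180° from departure on the ellipse, so φ = 180° − 74.11° = 106°.

φ = 106°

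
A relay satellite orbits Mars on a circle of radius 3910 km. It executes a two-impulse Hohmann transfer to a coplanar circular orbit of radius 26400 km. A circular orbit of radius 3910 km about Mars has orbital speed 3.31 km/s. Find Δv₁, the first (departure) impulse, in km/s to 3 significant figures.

From the circular-orbit relation v² = μ/r at r = 3910 km: μ = v²r = (3.31)² × 3910 = 42838.4 km³/s².
The Hohmann ellipse has a_t = (r₁ + r₂)/2 = 15155 km.
Circular speed at r = 3910 km: v_c = √(μ/r) = 3.310 km/s.
Transfer-orbit speed at the same r (vis-viva, a = a_t): v_t = √[μ(2/r − 1/a_t)] = 4.369 km/s.
Δv₁ = |v_t − v_c| = |4.369 − 3.310| = 1.059 km/s.

Δv₁ = 1.06 km/s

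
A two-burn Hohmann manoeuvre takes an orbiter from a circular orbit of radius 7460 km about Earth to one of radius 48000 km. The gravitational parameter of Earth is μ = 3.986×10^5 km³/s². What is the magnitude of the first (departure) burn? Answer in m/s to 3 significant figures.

Δv₁ = 2310 m/s

Semi-major axis of the transfer orbit: a_t = (7460 + 48000)/2 = 27730 km.
Circular speed at r = 7460 km: v_c = √(μ/r) = 7.310 km/s.
Transfer-orbit speed at the same r (vis-viva, a = a_t): v_t = √[μ(2/r − 1/a_t)] = 9.617 km/s.
Δv₁ = |v_t − v_c| = |9.617 − 7.310| = 2.307 km/s.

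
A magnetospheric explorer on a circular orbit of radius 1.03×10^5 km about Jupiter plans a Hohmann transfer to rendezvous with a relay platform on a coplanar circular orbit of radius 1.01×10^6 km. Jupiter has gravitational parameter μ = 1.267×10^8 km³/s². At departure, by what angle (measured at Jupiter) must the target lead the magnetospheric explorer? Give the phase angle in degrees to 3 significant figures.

φ = 106°

Semi-major axis of the transfer orbit: a_t = (1.030×10^5 + 1.010×10^6)/2 = 5.565×10^5 km.
The half-period of the transfer ellipse is t = π√(a_t³/μ) = 1.1587×10^5 s.
Target angular speed ω₂ = √(μ/r₂³) = 1.1089×10^-5 rad/s.
Angle swept by the target during transfer: ω₂·t = 1.2849 rad = 73.62°.
The magnetospheric explorer traverses 180° on the transfer ellipse, so the target must lead by 180° − 73.62° = 106°.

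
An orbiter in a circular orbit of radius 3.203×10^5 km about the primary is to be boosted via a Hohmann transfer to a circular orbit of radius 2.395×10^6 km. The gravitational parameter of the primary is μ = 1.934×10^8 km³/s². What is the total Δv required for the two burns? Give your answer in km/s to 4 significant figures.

Δv = 12.69 km/s

Transfer-ellipse semi-major axis a_t = (r₁ + r₂)/2 = (3.203×10^5 + 2.395×10^6)/2 = 1.35765×10^6 km.
Circular speed at r₁: v₁ = √(μ/r₁) = √(1.934×10^8/3.203×10^5) = 24.5725 km/s.
On the transfer ellipse at r₁, vis-viva gives v_p = √[μ(2/r₁ − 1/a_t)] = 32.6369 km/s.
First burn Δv₁ = |v_p − v₁| = 8.0644 km/s.
Circular speed at r₂: v₂ = √(μ/r₂) = 8.9862 km/s.
Transfer-orbit speed at r₂: v_a = √[μ(2/r₂ − 1/a_t)] = 4.3648 km/s.
Second burn Δv₂ = |v₂ − v_a| = 4.6214 km/s.
Δv = Δv₁ + Δv₂ = 8.0644 + 4.6214 = 12.69 km/s.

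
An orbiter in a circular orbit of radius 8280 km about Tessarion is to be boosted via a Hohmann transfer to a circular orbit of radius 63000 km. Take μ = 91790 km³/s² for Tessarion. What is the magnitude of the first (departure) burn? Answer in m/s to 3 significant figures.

Δv₁ = 1100 m/s

Transfer-ellipse semi-major axis a_t = (r₁ + r₂)/2 = (8280 + 63000)/2 = 35640 km.
Circular speed at r = 8280 km: v_c = √(μ/r) = 3.330 km/s.
Transfer-orbit speed at the same r (vis-viva, a = a_t): v_t = √[μ(2/r − 1/a_t)] = 4.427 km/s.
Δv₁ = |v_t − v_c| = |4.427 − 3.330| = 1.097 km/s.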